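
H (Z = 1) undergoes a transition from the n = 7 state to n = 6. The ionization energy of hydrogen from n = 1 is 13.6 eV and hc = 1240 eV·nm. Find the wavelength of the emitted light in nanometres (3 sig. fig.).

12400 nm

ΔE = 13.60 × (1/6² − 1/7²) = 13.60 × 0.007370 = 0.1002 eV.
λ = hc/ΔE = 1240 / 0.1002 = 12400 nm.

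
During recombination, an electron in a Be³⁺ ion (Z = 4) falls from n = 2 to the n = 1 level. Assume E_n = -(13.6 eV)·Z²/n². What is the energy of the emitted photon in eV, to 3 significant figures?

163 eV

The Bohr energies scale as Z², so for Z = 4: E_n = −217.6/n² eV.
E_2 = −217.6/4 = −54.40 eV and E_1 = −217.6/1 = −217.6 eV.
The photon energy is |E_2 − E_1| = 163 eV.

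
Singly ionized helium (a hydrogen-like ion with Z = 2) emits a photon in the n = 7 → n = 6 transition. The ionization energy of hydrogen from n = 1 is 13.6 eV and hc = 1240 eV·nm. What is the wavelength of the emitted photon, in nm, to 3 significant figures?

3090 nm

For Z = 2 the level energies scale as Z², so the effective Rydberg energy is 13.6 × 4 = 54.40 eV.
ΔE = 54.40 × (1/6² − 1/7²) = 54.40 × 0.007370 = 0.4009 eV.
λ = hc/ΔE = 1240 / 0.4009 = 3090 nm.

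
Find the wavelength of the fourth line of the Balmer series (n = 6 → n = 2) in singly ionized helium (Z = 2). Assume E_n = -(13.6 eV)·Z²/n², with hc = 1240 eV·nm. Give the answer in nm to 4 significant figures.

102.6 nm

The Balmer series terminates on n_f = 2; the fourth line has n_i = 2+4 = 6.
ΔE = 54.40 × (1/2² − 1/6²) = 12.09 eV.
λ = 1240 / 12.09 = 102.6 nm.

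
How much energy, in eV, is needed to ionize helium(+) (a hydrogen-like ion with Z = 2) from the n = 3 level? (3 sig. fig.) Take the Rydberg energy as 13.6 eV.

6.04 eV

E_n = −13.6 Z²/n² = −54.40/n² eV for Z = 2.
E_3 = −54.40/9 = −6.04 eV, so ionization (to E = 0) requires 6.04 eV.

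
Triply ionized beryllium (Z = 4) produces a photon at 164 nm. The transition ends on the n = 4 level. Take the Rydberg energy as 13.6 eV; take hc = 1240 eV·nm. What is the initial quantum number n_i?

n_i = 6

The photon energy is ΔE = hc/λ = 1240 / 164 = 7.561 eV.
With Z = 4, ΔE = 217.6 × (1/n_f² − 1/n_i²), so 1/n_f² − 1/n_i² = 0.03475.
With n_f = 4: 1/n_i² = 1/16 − 0.03475 = 0.02775, so n_i ≈ 6.00.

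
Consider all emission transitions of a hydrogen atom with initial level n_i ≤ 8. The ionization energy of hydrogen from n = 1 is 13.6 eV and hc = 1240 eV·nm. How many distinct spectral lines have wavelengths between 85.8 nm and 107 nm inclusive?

Enumerate all n_i → n_f pairs with 1 ≤ n_f < n_i ≤ 8 and compute λ = 1240 / [13.6·1·(1/n_f² − 1/n_i²)].
Lines falling in [85.8, 107] nm: 8→1 (92.62 nm), 7→1 (93.08 nm), 6→1 (93.78 nm), 5→1 (94.98 nm), 4→1 (97.25 nm), 3→1 (102.6 nm).

6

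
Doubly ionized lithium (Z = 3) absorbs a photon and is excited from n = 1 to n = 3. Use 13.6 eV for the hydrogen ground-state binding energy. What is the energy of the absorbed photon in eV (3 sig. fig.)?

109 eV

The Bohr energies scale as Z², so for Z = 3: E_n = −122.4/n² eV.
E_3 = −122.4/9 = −13.60 eV and E_1 = −122.4/1 = −122.4 eV.
The photon energy is |E_3 − E_1| = 109 eV.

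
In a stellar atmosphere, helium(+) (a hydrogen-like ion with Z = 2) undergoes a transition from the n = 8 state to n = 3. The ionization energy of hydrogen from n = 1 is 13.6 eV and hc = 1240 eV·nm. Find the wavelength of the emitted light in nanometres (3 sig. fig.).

239 nm

For Z = 2 the level energies scale as Z², so the effective Rydberg energy is 13.6 × 4 = 54.40 eV.
ΔE = 54.40 × (1/3² − 1/8²) = 54.40 × 0.09549 = 5.194 eV.
λ = hc/ΔE = 1240 / 5.194 = 239 nm.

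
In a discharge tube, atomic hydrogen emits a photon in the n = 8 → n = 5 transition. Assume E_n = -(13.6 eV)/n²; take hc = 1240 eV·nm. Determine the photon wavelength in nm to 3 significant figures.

ΔE = 13.60 × (1/5² − 1/8²) = 13.60 × 0.02438 = 0.3315 eV.
λ = hc/ΔE = 1240 / 0.3315 = 3740 nm.
This line belongs to the Pfund series.

3740 nm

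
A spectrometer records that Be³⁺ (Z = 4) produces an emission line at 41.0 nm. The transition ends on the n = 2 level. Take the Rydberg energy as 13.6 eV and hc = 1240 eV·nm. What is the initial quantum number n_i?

n_i = 3

The photon energy is ΔE = hc/λ = 1240 / 41.0 = 30.24 eV.
With Z = 4, ΔE = 217.6 × (1/n_f² − 1/n_i²), so 1/n_f² − 1/n_i² = 0.1390.
With n_f = 2: 1/n_i² = 1/4 − 0.1390 = 0.1110, so n_i ≈ 3.00.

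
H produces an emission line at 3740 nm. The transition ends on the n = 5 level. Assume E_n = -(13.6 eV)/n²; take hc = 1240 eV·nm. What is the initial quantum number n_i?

The photon energy is ΔE = hc/λ = 1240 / 3740 = 0.3316 eV.
With Z = 1, ΔE = 13.60 × (1/n_f² − 1/n_i²), so 1/n_f² − 1/n_i² = 0.02438.
With n_f = 5: 1/n_i² = 1/25 − 0.02438 = 0.01562, so n_i ≈ 8.00.

n_i = 8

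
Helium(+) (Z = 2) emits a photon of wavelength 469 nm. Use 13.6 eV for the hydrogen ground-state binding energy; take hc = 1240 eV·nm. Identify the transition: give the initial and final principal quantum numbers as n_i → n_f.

The photon energy is ΔE = hc/λ = 1240 / 469 = 2.644 eV.
With Z = 2, ΔE = 54.40 × (1/n_f² − 1/n_i²), so 1/n_f² − 1/n_i² = 0.04860.
Trying n_f = 3 gives 1/n_i² = 0.06251, i.e. n_i ≈ 4; this pair matches.

n_i = 4, n_f = 3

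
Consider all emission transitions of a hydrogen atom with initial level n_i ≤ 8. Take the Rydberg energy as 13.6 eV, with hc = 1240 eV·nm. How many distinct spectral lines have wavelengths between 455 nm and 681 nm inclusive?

Enumerate all n_i → n_f pairs with 1 ≤ n_f < n_i ≤ 8 and compute λ = 1240 / [13.6·1·(1/n_f² − 1/n_i²)].
Lines falling in [455, 681] nm: 4→2 (486.3 nm), 3→2 (656.5 nm).

2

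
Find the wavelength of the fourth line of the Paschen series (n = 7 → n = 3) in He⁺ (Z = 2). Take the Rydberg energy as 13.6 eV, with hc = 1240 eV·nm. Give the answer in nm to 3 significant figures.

251 nm

The Paschen series terminates on n_f = 3; the fourth line has n_i = 3+4 = 7.
ΔE = 54.40 × (1/3² − 1/7²) = 4.934 eV.
λ = 1240 / 4.934 = 251 nm.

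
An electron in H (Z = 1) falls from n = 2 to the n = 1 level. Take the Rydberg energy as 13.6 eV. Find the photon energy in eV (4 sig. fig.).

10.20 eV

E_2 = −13.60/4 = −3.400 eV and E_1 = −13.60/1 = −13.60 eV.
The photon energy is |E_2 − E_1| = 10.20 eV.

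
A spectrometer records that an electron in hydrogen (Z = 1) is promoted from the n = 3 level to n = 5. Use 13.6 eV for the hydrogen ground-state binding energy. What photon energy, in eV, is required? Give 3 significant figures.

E_5 = −13.60/25 = −0.5440 eV and E_3 = −13.60/9 = −1.511 eV.
The photon energy is |E_5 − E_3| = 0.967 eV.

0.967 eV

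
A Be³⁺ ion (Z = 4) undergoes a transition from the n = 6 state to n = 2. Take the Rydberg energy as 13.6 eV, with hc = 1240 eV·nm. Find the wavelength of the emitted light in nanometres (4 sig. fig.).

25.64 nm

For Z = 4 the level energies scale as Z², so the effective Rydberg energy is 13.6 × 16 = 217.6 eV.
ΔE = 217.6 × (1/2² − 1/6²) = 217.6 × 0.2222 = 48.36 eV.
λ = hc/ΔE = 1240 / 48.36 = 25.64 nm.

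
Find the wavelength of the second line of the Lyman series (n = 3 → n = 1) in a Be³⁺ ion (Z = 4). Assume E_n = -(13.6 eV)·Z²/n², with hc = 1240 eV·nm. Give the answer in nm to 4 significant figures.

The Lyman series terminates on n_f = 1; the second line has n_i = 1+2 = 3.
ΔE = 217.6 × (1/1² − 1/3²) = 193.4 eV.
λ = 1240 / 193.4 = 6.411 nm.

6.411 nm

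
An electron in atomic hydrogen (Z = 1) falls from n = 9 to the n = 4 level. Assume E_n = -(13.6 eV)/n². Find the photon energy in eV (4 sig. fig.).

E_9 = −13.60/81 = −0.1679 eV and E_4 = −13.60/16 = −0.8500 eV.
The photon energy is |E_9 − E_4| = 0.6821 eV.

0.6821 eV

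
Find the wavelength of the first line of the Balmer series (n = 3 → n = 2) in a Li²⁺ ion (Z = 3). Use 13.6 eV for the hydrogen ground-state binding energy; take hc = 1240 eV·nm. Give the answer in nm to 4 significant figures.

72.94 nm

The Balmer series terminates on n_f = 2; the first line has n_i = 2+1 = 3.
ΔE = 122.4 × (1/2² − 1/3²) = 17.00 eV.
λ = 1240 / 17.00 = 72.94 nm.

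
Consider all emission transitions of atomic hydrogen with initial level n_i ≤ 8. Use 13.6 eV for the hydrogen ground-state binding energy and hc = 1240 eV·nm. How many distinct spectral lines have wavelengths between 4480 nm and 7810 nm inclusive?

Enumerate all n_i → n_f pairs with 1 ≤ n_f < n_i ≤ 8 and compute λ = 1240 / [13.6·1·(1/n_f² − 1/n_i²)].
Lines falling in [4480, 7810] nm: 7→5 (4654 nm), 6→5 (7460 nm), 8→6 (7503 nm).

3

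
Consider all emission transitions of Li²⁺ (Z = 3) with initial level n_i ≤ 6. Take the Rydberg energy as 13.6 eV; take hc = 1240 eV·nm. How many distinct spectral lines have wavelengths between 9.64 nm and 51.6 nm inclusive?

7

Enumerate all n_i → n_f pairs with 1 ≤ n_f < n_i ≤ 6 and compute λ = 1240 / [13.6·9·(1/n_f² − 1/n_i²)].
Lines falling in [9.64, 51.6] nm: 6→1 (10.42 nm), 5→1 (10.55 nm), 4→1 (10.81 nm), 3→1 (11.40 nm), 2→1 (13.51 nm), 6→2 (45.59 nm), 5→2 (48.24 nm).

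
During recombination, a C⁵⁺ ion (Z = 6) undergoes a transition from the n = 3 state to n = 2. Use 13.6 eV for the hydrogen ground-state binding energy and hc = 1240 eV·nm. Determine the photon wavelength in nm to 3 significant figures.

For Z = 6 the level energies scale as Z², so the effective Rydberg energy is 13.6 × 36 = 489.6 eV.
ΔE = 489.6 × (1/2² − 1/3²) = 489.6 × 0.1389 = 68.00 eV.
λ = hc/ΔE = 1240 / 68.00 = 18.2 nm.

18.2 nm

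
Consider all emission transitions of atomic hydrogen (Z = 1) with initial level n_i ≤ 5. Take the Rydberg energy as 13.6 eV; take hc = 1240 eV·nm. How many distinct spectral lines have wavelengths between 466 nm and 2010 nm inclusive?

4

Enumerate all n_i → n_f pairs with 1 ≤ n_f < n_i ≤ 5 and compute λ = 1240 / [13.6·1·(1/n_f² − 1/n_i²)].
Lines falling in [466, 2010] nm: 4→2 (486.3 nm), 3→2 (656.5 nm), 5→3 (1282 nm), 4→3 (1876 nm).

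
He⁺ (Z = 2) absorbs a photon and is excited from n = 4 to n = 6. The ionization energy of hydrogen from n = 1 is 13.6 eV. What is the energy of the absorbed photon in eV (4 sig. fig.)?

The Bohr energies scale as Z², so for Z = 2: E_n = −54.40/n² eV.
E_6 = −54.40/36 = −1.511 eV and E_4 = −54.40/16 = −3.400 eV.
The photon energy is |E_6 − E_4| = 1.889 eV.

1.889 eV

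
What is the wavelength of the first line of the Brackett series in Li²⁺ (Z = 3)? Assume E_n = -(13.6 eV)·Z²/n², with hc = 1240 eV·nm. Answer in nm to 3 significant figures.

450 nm

The Brackett series terminates on n_f = 4; the first line has n_i = 4+1 = 5.
ΔE = 122.4 × (1/4² − 1/5²) = 2.754 eV.
λ = 1240 / 2.754 = 450 nm.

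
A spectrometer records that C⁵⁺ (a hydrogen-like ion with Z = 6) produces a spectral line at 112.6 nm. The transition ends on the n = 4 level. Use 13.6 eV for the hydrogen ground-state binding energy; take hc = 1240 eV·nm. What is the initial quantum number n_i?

n_i = 5

The photon energy is ΔE = hc/λ = 1240 / 112.6 = 11.01 eV.
With Z = 6, ΔE = 489.6 × (1/n_f² − 1/n_i²), so 1/n_f² − 1/n_i² = 0.02249.
With n_f = 4: 1/n_i² = 1/16 − 0.02249 = 0.04001, so n_i ≈ 5.00.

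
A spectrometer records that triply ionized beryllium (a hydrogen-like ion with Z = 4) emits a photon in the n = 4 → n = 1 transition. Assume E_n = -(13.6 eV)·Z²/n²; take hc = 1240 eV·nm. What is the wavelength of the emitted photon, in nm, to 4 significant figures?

For Z = 4 the level energies scale as Z², so the effective Rydberg energy is 13.6 × 16 = 217.6 eV.
ΔE = 217.6 × (1/1² − 1/4²) = 217.6 × 0.9375 = 204.0 eV.
λ = hc/ΔE = 1240 / 204.0 = 6.078 nm.

6.078 nm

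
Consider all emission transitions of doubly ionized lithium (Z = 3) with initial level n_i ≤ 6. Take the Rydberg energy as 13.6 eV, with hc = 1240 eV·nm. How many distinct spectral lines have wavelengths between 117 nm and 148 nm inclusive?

Enumerate all n_i → n_f pairs with 1 ≤ n_f < n_i ≤ 6 and compute λ = 1240 / [13.6·9·(1/n_f² − 1/n_i²)].
Lines falling in [117, 148] nm: 6→3 (121.6 nm), 5→3 (142.5 nm).

2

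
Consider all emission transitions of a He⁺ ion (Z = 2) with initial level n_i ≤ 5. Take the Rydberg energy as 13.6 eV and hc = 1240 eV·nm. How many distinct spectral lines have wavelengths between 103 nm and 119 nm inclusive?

Enumerate all n_i → n_f pairs with 1 ≤ n_f < n_i ≤ 5 and compute λ = 1240 / [13.6·4·(1/n_f² − 1/n_i²)].
Lines falling in [103, 119] nm: 5→2 (108.5 nm).

1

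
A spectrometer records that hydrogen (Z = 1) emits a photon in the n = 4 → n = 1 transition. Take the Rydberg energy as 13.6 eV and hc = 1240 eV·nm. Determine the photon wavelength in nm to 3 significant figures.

ΔE = 13.60 × (1/1² − 1/4²) = 13.60 × 0.9375 = 12.75 eV.
λ = hc/ΔE = 1240 / 12.75 = 97.3 nm.

97.3 nm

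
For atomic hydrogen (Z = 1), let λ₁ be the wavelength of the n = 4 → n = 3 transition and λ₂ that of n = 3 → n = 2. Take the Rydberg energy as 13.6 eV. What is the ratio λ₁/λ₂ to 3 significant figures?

2.86

λ ∝ 1/ΔE ∝ 1/(1/n_f² − 1/n_i²), and the Z² and hc factors cancel in the ratio.
λ₁/λ₂ = (1/2² − 1/3²)/(1/3² − 1/4²) = 0.1389/0.04861 = 2.86.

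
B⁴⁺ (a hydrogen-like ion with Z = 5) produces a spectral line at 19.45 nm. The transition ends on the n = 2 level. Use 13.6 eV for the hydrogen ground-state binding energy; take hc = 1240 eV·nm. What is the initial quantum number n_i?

n_i = 4

The photon energy is ΔE = hc/λ = 1240 / 19.45 = 63.75 eV.
With Z = 5, ΔE = 340.0 × (1/n_f² − 1/n_i²), so 1/n_f² − 1/n_i² = 0.1875.
With n_f = 2: 1/n_i² = 1/4 − 0.1875 = 0.06249, so n_i ≈ 4.00.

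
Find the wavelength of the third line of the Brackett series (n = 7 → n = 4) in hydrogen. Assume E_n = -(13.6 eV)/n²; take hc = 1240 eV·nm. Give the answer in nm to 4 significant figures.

The Brackett series terminates on n_f = 4; the third line has n_i = 4+3 = 7.
ΔE = 13.60 × (1/4² − 1/7²) = 0.5724 eV.
λ = 1240 / 0.5724 = 2166 nm.

2166 nm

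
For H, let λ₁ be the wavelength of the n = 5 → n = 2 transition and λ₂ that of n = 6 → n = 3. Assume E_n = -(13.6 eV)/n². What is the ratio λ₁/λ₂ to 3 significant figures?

0.397

λ ∝ 1/ΔE ∝ 1/(1/n_f² − 1/n_i²), and the Z² and hc factors cancel in the ratio.
λ₁/λ₂ = (1/3² − 1/6²)/(1/2² − 1/5²) = 0.08333/0.2100 = 0.397.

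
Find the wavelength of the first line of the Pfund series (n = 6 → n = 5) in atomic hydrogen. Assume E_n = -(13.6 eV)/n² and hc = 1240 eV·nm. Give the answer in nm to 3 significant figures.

The Pfund series terminates on n_f = 5; the first line has n_i = 5+1 = 6.
ΔE = 13.60 × (1/5² − 1/6²) = 0.1662 eV.
λ = 1240 / 0.1662 = 7460 nm.

7460 nm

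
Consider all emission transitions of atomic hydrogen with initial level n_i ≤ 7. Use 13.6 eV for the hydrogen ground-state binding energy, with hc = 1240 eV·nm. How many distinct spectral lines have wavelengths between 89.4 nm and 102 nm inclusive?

4

Enumerate all n_i → n_f pairs with 1 ≤ n_f < n_i ≤ 7 and compute λ = 1240 / [13.6·1·(1/n_f² − 1/n_i²)].
Lines falling in [89.4, 102] nm: 7→1 (93.08 nm), 6→1 (93.78 nm), 5→1 (94.98 nm), 4→1 (97.25 nm).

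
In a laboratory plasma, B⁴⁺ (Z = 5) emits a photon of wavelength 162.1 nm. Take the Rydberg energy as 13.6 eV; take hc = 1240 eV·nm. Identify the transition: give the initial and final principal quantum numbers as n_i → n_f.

n_i = 5, n_f = 4

The photon energy is ΔE = hc/λ = 1240 / 162.1 = 7.650 eV.
With Z = 5, ΔE = 340.0 × (1/n_f² − 1/n_i²), so 1/n_f² − 1/n_i² = 0.02250.
Trying n_f = 4 gives 1/n_i² = 0.04000, i.e. n_i ≈ 5; this pair matches.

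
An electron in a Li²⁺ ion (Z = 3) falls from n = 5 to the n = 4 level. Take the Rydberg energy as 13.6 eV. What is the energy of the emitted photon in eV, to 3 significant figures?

The Bohr energies scale as Z², so for Z = 3: E_n = −122.4/n² eV.
E_5 = −122.4/25 = −4.896 eV and E_4 = −122.4/16 = −7.650 eV.
The photon energy is |E_5 − E_4| = 2.75 eV.

2.75 eV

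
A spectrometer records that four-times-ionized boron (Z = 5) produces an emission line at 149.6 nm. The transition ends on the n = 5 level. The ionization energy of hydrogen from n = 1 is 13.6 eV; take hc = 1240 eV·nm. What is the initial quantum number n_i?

n_i = 8

The photon energy is ΔE = hc/λ = 1240 / 149.6 = 8.289 eV.
With Z = 5, ΔE = 340.0 × (1/n_f² − 1/n_i²), so 1/n_f² − 1/n_i² = 0.02438.
With n_f = 5: 1/n_i² = 1/25 − 0.02438 = 0.01562, so n_i ≈ 8.00.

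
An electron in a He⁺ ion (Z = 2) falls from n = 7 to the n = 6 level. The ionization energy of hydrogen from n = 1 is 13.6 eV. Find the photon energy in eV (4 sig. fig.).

0.4009 eV

The Bohr energies scale as Z², so for Z = 2: E_n = −54.40/n² eV.
E_7 = −54.40/49 = −1.110 eV and E_6 = −54.40/36 = −1.511 eV.
The photon energy is |E_7 − E_6| = 0.4009 eV.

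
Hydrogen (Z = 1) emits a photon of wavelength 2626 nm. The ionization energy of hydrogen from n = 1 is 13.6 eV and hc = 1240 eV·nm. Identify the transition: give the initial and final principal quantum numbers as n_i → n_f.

The photon energy is ΔE = hc/λ = 1240 / 2626 = 0.4722 eV.
With Z = 1, ΔE = 13.60 × (1/n_f² − 1/n_i²), so 1/n_f² − 1/n_i² = 0.03472.
Trying n_f = 4 gives 1/n_i² = 0.02778, i.e. n_i ≈ 6; this pair matches.

n_i = 6, n_f = 4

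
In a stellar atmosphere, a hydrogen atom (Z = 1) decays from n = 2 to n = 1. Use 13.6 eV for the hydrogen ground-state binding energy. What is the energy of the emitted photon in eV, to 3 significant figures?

E_2 = −13.60/4 = −3.400 eV and E_1 = −13.60/1 = −13.60 eV.
The photon energy is |E_2 − E_1| = 10.2 eV.

10.2 eV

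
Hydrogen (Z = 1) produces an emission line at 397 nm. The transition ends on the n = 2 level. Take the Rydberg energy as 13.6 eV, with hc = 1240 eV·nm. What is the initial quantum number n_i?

The photon energy is ΔE = hc/λ = 1240 / 397 = 3.123 eV.
With Z = 1, ΔE = 13.60 × (1/n_f² − 1/n_i²), so 1/n_f² − 1/n_i² = 0.2297.
With n_f = 2: 1/n_i² = 1/4 − 0.2297 = 0.02034, so n_i ≈ 7.01.

n_i = 7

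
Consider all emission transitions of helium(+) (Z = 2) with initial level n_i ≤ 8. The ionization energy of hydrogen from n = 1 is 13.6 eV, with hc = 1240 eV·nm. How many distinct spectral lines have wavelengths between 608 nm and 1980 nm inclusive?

Enumerate all n_i → n_f pairs with 1 ≤ n_f < n_i ≤ 8 and compute λ = 1240 / [13.6·4·(1/n_f² − 1/n_i²)].
Lines falling in [608, 1980] nm: 6→4 (656.5 nm), 8→5 (935.1 nm), 5→4 (1013 nm), 7→5 (1163 nm), 6→5 (1865 nm), 8→6 (1876 nm).

6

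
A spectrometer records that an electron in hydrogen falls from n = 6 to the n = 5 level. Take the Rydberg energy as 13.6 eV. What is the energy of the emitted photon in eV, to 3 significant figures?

0.166 eV

E_6 = −13.60/36 = −0.3778 eV and E_5 = −13.60/25 = −0.5440 eV.
The photon energy is |E_6 − E_5| = 0.166 eV.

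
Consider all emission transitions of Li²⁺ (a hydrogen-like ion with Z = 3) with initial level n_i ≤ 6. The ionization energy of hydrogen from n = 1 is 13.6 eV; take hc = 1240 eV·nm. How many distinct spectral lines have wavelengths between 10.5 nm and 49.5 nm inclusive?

Enumerate all n_i → n_f pairs with 1 ≤ n_f < n_i ≤ 6 and compute λ = 1240 / [13.6·9·(1/n_f² − 1/n_i²)].
Lines falling in [10.5, 49.5] nm: 5→1 (10.55 nm), 4→1 (10.81 nm), 3→1 (11.40 nm), 2→1 (13.51 nm), 6→2 (45.59 nm), 5→2 (48.24 nm).

6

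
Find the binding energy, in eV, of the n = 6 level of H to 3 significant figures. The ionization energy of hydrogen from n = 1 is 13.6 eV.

E_6 = −13.60/36 = −0.378 eV, so ionization (to E = 0) requires 0.378 eV.

0.378 eV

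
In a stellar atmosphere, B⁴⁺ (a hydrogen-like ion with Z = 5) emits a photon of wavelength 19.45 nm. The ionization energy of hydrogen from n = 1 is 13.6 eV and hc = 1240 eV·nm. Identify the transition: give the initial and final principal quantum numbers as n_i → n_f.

n_i = 4, n_f = 2

The photon energy is ΔE = hc/λ = 1240 / 19.45 = 63.75 eV.
With Z = 5, ΔE = 340.0 × (1/n_f² − 1/n_i²), so 1/n_f² − 1/n_i² = 0.1875.
Trying n_f = 2 gives 1/n_i² = 0.06249, i.e. n_i ≈ 4; this pair matches.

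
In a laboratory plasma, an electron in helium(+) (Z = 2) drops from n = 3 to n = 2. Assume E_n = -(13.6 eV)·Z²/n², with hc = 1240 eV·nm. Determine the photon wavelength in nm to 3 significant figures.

For Z = 2 the level energies scale as Z², so the effective Rydberg energy is 13.6 × 4 = 54.40 eV.
ΔE = 54.40 × (1/2² − 1/3²) = 54.40 × 0.1389 = 7.556 eV.
λ = hc/ΔE = 1240 / 7.556 = 164 nm.

164 nm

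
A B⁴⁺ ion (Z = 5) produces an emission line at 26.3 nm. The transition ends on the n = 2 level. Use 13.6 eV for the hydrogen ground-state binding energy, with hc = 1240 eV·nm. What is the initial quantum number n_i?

n_i = 3

The photon energy is ΔE = hc/λ = 1240 / 26.3 = 47.15 eV.
With Z = 5, ΔE = 340.0 × (1/n_f² − 1/n_i²), so 1/n_f² − 1/n_i² = 0.1387.
With n_f = 2: 1/n_i² = 1/4 − 0.1387 = 0.1113, so n_i ≈ 3.00.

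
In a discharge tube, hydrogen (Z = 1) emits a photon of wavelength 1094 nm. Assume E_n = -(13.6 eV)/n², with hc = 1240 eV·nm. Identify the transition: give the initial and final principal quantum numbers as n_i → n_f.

The photon energy is ΔE = hc/λ = 1240 / 1094 = 1.133 eV.
With Z = 1, ΔE = 13.60 × (1/n_f² − 1/n_i²), so 1/n_f² − 1/n_i² = 0.08334.
Trying n_f = 3 gives 1/n_i² = 0.02777, i.e. n_i ≈ 6; this pair matches.

n_i = 6, n_f = 3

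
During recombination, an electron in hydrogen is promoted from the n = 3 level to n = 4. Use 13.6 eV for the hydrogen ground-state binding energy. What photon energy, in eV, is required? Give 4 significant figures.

E_4 = −13.60/16 = −0.8500 eV and E_3 = −13.60/9 = −1.511 eV.
The photon energy is |E_4 − E_3| = 0.6611 eV.

0.6611 eV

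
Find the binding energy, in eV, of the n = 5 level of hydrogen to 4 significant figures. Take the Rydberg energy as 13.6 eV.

0.5440 eV

E_5 = −13.60/25 = −0.5440 eV, so ionization (to E = 0) requires 0.5440 eV.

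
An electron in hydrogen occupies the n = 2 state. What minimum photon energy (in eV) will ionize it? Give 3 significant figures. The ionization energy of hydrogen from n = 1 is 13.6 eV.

E_2 = −13.60/4 = −3.40 eV, so ionization (to E = 0) requires 3.40 eV.

3.40 eV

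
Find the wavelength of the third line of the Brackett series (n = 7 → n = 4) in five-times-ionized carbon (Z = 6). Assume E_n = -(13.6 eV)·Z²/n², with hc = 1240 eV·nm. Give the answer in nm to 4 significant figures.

60.17 nm

The Brackett series terminates on n_f = 4; the third line has n_i = 4+3 = 7.
ΔE = 489.6 × (1/4² − 1/7²) = 20.61 eV.
λ = 1240 / 20.61 = 60.17 nm.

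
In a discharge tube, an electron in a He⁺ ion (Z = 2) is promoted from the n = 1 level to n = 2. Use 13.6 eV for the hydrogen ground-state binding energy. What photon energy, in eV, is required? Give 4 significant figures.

The Bohr energies scale as Z², so for Z = 2: E_n = −54.40/n² eV.
E_2 = −54.40/4 = −13.60 eV and E_1 = −54.40/1 = −54.40 eV.
The photon energy is |E_2 − E_1| = 40.80 eV.

40.80 eV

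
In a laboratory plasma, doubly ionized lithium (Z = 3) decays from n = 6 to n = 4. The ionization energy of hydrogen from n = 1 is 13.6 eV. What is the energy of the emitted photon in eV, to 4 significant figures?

The Bohr energies scale as Z², so for Z = 3: E_n = −122.4/n² eV.
E_6 = −122.4/36 = −3.400 eV and E_4 = −122.4/16 = −7.650 eV.
The photon energy is |E_6 − E_4| = 4.250 eV.

4.250 eV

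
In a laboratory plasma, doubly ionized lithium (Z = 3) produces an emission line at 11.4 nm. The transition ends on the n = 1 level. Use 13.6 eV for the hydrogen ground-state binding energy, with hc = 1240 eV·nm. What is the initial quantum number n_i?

The photon energy is ΔE = hc/λ = 1240 / 11.4 = 108.8 eV.
With Z = 3, ΔE = 122.4 × (1/n_f² − 1/n_i²), so 1/n_f² − 1/n_i² = 0.8887.
With n_f = 1: 1/n_i² = 1/1 − 0.8887 = 0.1113, so n_i ≈ 3.00.

n_i = 3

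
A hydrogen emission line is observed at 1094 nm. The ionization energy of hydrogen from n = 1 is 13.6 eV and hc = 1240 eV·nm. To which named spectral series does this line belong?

ΔE = 1240/1094 = 1.133 eV.
This matches 13.6 × (1/3² − 1/6²), so n_f = 3: the Paschen series.

Paschen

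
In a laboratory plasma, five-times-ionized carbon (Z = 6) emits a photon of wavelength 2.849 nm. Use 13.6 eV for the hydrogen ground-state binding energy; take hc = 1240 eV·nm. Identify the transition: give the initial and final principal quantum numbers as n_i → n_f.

The photon energy is ΔE = hc/λ = 1240 / 2.849 = 435.2 eV.
With Z = 6, ΔE = 489.6 × (1/n_f² − 1/n_i²), so 1/n_f² − 1/n_i² = 0.8890.
Trying n_f = 1 gives 1/n_i² = 0.1110, i.e. n_i ≈ 3; this pair matches.

n_i = 3, n_f = 1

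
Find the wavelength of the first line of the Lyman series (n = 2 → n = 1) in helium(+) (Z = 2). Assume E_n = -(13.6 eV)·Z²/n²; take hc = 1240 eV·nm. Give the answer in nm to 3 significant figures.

The Lyman series terminates on n_f = 1; the first line has n_i = 1+1 = 2.
ΔE = 54.40 × (1/1² − 1/2²) = 40.80 eV.
λ = 1240 / 40.80 = 30.4 nm.

30.4 nm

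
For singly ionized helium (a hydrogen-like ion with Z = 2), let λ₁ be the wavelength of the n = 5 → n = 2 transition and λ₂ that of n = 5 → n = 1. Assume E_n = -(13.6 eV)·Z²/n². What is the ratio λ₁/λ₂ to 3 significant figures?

4.57

λ ∝ 1/ΔE ∝ 1/(1/n_f² − 1/n_i²), and the Z² and hc factors cancel in the ratio.
λ₁/λ₂ = (1/1² − 1/5²)/(1/2² − 1/5²) = 0.9600/0.2100 = 4.57.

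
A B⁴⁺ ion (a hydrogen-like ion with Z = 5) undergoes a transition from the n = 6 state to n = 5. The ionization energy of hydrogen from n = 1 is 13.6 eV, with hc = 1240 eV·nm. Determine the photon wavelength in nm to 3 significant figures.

298 nm

For Z = 5 the level energies scale as Z², so the effective Rydberg energy is 13.6 × 25 = 340.0 eV.
ΔE = 340.0 × (1/5² − 1/6²) = 340.0 × 0.01222 = 4.156 eV.
λ = hc/ΔE = 1240 / 4.156 = 298 nm.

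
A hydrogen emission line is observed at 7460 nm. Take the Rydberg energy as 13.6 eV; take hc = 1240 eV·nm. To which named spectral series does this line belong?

Pfund

ΔE = 1240/7460 = 0.1662 eV.
This matches 13.6 × (1/5² − 1/6²), so n_f = 5: the Pfund series.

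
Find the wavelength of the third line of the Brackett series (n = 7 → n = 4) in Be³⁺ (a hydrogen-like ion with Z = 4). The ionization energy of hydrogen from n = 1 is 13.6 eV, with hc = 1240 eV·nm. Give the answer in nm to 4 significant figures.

The Brackett series terminates on n_f = 4; the third line has n_i = 4+3 = 7.
ΔE = 217.6 × (1/4² − 1/7²) = 9.159 eV.
λ = 1240 / 9.159 = 135.4 nm.

135.4 nm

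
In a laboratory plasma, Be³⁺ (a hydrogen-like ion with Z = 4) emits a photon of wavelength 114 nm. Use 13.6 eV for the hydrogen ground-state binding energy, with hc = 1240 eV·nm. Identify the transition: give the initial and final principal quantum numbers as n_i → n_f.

n_i = 9, n_f = 4

The photon energy is ΔE = hc/λ = 1240 / 114 = 10.88 eV.
With Z = 4, ΔE = 217.6 × (1/n_f² − 1/n_i²), so 1/n_f² − 1/n_i² = 0.04999.
Trying n_f = 4 gives 1/n_i² = 0.01251, i.e. n_i ≈ 9; this pair matches.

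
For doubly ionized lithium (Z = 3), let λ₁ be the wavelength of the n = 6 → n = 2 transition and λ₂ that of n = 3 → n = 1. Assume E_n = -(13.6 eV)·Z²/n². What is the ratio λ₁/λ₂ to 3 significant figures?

4.00

λ ∝ 1/ΔE ∝ 1/(1/n_f² − 1/n_i²), and the Z² and hc factors cancel in the ratio.
λ₁/λ₂ = (1/1² − 1/3²)/(1/2² − 1/6²) = 0.8889/0.2222 = 4.00.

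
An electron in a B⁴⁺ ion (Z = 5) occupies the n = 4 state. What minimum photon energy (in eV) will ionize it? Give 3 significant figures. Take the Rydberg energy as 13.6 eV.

21.3 eV

E_n = −13.6 Z²/n² = −340.0/n² eV for Z = 5.
E_4 = −340.0/16 = −21.3 eV, so ionization (to E = 0) requires 21.3 eV.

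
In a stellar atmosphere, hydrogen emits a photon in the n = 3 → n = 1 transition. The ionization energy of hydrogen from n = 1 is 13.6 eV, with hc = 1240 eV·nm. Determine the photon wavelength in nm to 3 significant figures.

ΔE = 13.60 × (1/1² − 1/3²) = 13.60 × 0.8889 = 12.09 eV.
λ = hc/ΔE = 1240 / 12.09 = 103 nm.
This line belongs to the Lyman series.

103 nm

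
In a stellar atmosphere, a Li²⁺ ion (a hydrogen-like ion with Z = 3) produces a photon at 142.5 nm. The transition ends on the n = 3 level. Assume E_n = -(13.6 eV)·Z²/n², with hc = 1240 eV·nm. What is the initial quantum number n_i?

n_i = 5

The photon energy is ΔE = hc/λ = 1240 / 142.5 = 8.702 eV.
With Z = 3, ΔE = 122.4 × (1/n_f² − 1/n_i²), so 1/n_f² − 1/n_i² = 0.07109.
With n_f = 3: 1/n_i² = 1/9 − 0.07109 = 0.04002, so n_i ≈ 5.00.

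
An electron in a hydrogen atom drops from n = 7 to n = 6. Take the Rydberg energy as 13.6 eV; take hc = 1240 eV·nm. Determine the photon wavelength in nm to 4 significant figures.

12370 nm

ΔE = 13.60 × (1/6² − 1/7²) = 13.60 × 0.007370 = 0.1002 eV.
λ = hc/ΔE = 1240 / 0.1002 = 12370 nm.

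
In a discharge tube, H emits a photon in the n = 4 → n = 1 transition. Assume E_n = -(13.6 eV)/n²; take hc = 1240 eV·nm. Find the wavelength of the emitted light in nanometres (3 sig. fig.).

ΔE = 13.60 × (1/1² − 1/4²) = 13.60 × 0.9375 = 12.75 eV.
λ = hc/ΔE = 1240 / 12.75 = 97.3 nm.

97.3 nm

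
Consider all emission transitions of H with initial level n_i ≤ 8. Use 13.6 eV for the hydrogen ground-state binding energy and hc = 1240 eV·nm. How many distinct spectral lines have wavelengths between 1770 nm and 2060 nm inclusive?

2

Enumerate all n_i → n_f pairs with 1 ≤ n_f < n_i ≤ 8 and compute λ = 1240 / [13.6·1·(1/n_f² − 1/n_i²)].
Lines falling in [1770, 2060] nm: 4→3 (1876 nm), 8→4 (1945 nm).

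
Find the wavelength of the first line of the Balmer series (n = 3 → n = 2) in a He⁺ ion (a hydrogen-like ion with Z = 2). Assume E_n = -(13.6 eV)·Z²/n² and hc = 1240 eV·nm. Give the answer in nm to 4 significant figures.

The Balmer series terminates on n_f = 2; the first line has n_i = 2+1 = 3.
ΔE = 54.40 × (1/2² − 1/3²) = 7.556 eV.
λ = 1240 / 7.556 = 164.1 nm.

164.1 nm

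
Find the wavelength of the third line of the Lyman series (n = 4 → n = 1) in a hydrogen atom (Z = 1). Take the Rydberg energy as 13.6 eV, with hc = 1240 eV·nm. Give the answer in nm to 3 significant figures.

The Lyman series terminates on n_f = 1; the third line has n_i = 1+3 = 4.
ΔE = 13.60 × (1/1² − 1/4²) = 12.75 eV.
λ = 1240 / 12.75 = 97.3 nm.

97.3 nm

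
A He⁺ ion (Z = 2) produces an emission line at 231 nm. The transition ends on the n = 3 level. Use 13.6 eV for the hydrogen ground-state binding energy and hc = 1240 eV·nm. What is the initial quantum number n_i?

n_i = 9

The photon energy is ΔE = hc/λ = 1240 / 231 = 5.368 eV.
With Z = 2, ΔE = 54.40 × (1/n_f² − 1/n_i²), so 1/n_f² − 1/n_i² = 0.09868.
With n_f = 3: 1/n_i² = 1/9 − 0.09868 = 0.01244, so n_i ≈ 8.97.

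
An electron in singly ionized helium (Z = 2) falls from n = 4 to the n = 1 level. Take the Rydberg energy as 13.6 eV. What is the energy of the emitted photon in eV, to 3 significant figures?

51.0 eV

The Bohr energies scale as Z², so for Z = 2: E_n = −54.40/n² eV.
E_4 = −54.40/16 = −3.400 eV and E_1 = −54.40/1 = −54.40 eV.
The photon energy is |E_4 − E_1| = 51.0 eV.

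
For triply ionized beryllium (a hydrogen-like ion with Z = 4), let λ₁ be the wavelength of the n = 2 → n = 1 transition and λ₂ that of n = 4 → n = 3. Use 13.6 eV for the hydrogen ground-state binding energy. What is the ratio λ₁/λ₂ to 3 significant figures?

λ ∝ 1/ΔE ∝ 1/(1/n_f² − 1/n_i²), and the Z² and hc factors cancel in the ratio.
λ₁/λ₂ = (1/3² − 1/4²)/(1/1² − 1/2²) = 0.04861/0.7500 = 0.0648.

0.0648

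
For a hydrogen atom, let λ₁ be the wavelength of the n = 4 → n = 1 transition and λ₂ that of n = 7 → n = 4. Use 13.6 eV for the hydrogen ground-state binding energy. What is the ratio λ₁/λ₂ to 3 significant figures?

λ ∝ 1/ΔE ∝ 1/(1/n_f² − 1/n_i²), and the Z² and hc factors cancel in the ratio.
λ₁/λ₂ = (1/4² − 1/7²)/(1/1² − 1/4²) = 0.04209/0.9375 = 0.0449.

0.0449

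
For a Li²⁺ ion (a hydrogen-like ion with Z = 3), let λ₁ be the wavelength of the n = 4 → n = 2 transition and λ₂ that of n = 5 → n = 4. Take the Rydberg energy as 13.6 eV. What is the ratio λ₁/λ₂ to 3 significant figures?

λ ∝ 1/ΔE ∝ 1/(1/n_f² − 1/n_i²), and the Z² and hc factors cancel in the ratio.
λ₁/λ₂ = (1/4² − 1/5²)/(1/2² − 1/4²) = 0.02250/0.1875 = 0.120.

0.120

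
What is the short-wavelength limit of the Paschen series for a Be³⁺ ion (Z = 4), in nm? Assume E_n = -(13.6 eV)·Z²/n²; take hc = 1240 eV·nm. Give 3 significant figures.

51.3 nm

The Paschen series has lower level n_f = 3; the series limit corresponds to n_i → ∞.
ΔE_max = 13.6 × 16 / 3² = 24.18 eV.
λ_min = 1240 / 24.18 = 51.3 nm.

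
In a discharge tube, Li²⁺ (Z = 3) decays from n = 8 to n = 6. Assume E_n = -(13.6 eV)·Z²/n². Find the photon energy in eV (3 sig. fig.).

The Bohr energies scale as Z², so for Z = 3: E_n = −122.4/n² eV.
E_8 = −122.4/64 = −1.913 eV and E_6 = −122.4/36 = −3.400 eV.
The photon energy is |E_8 − E_6| = 1.49 eV.

1.49 eV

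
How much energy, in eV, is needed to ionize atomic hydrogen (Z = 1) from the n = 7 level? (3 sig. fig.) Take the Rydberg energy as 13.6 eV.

0.278 eV

E_7 = −13.60/49 = −0.278 eV, so ionization (to E = 0) requires 0.278 eV.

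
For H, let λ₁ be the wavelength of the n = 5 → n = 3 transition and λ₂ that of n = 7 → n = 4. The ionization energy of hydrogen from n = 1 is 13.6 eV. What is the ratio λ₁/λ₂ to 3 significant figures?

λ ∝ 1/ΔE ∝ 1/(1/n_f² − 1/n_i²), and the Z² and hc factors cancel in the ratio.
λ₁/λ₂ = (1/4² − 1/7²)/(1/3² − 1/5²) = 0.04209/0.07111 = 0.592.

0.592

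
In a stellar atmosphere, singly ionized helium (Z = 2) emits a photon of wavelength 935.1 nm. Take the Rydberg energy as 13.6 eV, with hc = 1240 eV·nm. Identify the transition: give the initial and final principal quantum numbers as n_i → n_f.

n_i = 8, n_f = 5

The photon energy is ΔE = hc/λ = 1240 / 935.1 = 1.326 eV.
With Z = 2, ΔE = 54.40 × (1/n_f² − 1/n_i²), so 1/n_f² − 1/n_i² = 0.02438.
Trying n_f = 5 gives 1/n_i² = 0.01562, i.e. n_i ≈ 8; this pair matches.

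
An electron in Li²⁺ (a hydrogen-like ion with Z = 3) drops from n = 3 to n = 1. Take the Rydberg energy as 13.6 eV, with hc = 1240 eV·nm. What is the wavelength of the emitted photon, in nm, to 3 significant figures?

For Z = 3 the level energies scale as Z², so the effective Rydberg energy is 13.6 × 9 = 122.4 eV.
ΔE = 122.4 × (1/1² − 1/3²) = 122.4 × 0.8889 = 108.8 eV.
λ = hc/ΔE = 1240 / 108.8 = 11.4 nm.

11.4 nm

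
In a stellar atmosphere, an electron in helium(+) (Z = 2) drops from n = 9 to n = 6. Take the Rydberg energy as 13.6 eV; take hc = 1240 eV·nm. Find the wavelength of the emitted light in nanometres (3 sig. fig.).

1480 nm

For Z = 2 the level energies scale as Z², so the effective Rydberg energy is 13.6 × 4 = 54.40 eV.
ΔE = 54.40 × (1/6² − 1/9²) = 54.40 × 0.01543 = 0.8395 eV.
λ = hc/ΔE = 1240 / 0.8395 = 1480 nm.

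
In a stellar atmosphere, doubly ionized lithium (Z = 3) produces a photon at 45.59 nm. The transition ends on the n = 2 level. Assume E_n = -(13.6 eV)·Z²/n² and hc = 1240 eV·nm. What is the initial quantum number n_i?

n_i = 6

The photon energy is ΔE = hc/λ = 1240 / 45.59 = 27.20 eV.
With Z = 3, ΔE = 122.4 × (1/n_f² − 1/n_i²), so 1/n_f² − 1/n_i² = 0.2222.
With n_f = 2: 1/n_i² = 1/4 − 0.2222 = 0.02779, so n_i ≈ 6.00.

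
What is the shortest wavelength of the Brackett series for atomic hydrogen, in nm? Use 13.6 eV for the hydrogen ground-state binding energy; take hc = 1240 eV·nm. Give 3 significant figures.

The Brackett series has lower level n_f = 4; the series limit corresponds to n_i → ∞.
ΔE_max = 13.6 × 1 / 4² = 0.8500 eV.
λ_min = 1240 / 0.8500 = 1460 nm.

1460 nm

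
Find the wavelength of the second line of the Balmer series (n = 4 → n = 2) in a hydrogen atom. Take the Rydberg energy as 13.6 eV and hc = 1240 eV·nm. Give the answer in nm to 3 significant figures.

The Balmer series terminates on n_f = 2; the second line has n_i = 2+2 = 4.
ΔE = 13.60 × (1/2² − 1/4²) = 2.550 eV.
λ = 1240 / 2.550 = 486 nm.

486 nm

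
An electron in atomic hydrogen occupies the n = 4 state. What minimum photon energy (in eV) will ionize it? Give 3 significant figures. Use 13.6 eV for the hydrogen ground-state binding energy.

E_4 = −13.60/16 = −0.850 eV, so ionization (to E = 0) requires 0.850 eV.

0.850 eV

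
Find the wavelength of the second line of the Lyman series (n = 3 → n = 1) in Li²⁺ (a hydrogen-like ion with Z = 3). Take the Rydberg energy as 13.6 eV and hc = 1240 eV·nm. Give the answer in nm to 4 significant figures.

11.40 nm

The Lyman series terminates on n_f = 1; the second line has n_i = 1+2 = 3.
ΔE = 122.4 × (1/1² − 1/3²) = 108.8 eV.
λ = 1240 / 108.8 = 11.40 nm.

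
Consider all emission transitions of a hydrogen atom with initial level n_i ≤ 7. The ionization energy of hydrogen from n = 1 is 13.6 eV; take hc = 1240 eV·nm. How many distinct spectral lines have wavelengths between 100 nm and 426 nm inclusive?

4

Enumerate all n_i → n_f pairs with 1 ≤ n_f < n_i ≤ 7 and compute λ = 1240 / [13.6·1·(1/n_f² − 1/n_i²)].
Lines falling in [100, 426] nm: 3→1 (102.6 nm), 2→1 (121.6 nm), 7→2 (397.1 nm), 6→2 (410.3 nm).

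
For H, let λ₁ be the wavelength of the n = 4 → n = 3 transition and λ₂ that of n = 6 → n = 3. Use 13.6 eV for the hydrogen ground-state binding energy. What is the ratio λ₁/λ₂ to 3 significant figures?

1.71

λ ∝ 1/ΔE ∝ 1/(1/n_f² − 1/n_i²), and the Z² and hc factors cancel in the ratio.
λ₁/λ₂ = (1/3² − 1/6²)/(1/3² − 1/4²) = 0.08333/0.04861 = 1.71.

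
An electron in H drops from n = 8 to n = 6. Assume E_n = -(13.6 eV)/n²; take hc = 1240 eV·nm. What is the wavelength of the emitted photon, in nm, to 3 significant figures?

7500 nm

ΔE = 13.60 × (1/6² − 1/8²) = 13.60 × 0.01215 = 0.1653 eV.
λ = hc/ΔE = 1240 / 0.1653 = 7500 nm.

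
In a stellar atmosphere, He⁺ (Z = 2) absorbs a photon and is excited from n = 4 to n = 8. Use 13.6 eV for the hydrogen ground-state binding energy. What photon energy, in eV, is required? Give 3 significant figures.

The Bohr energies scale as Z², so for Z = 2: E_n = −54.40/n² eV.
E_8 = −54.40/64 = −0.8500 eV and E_4 = −54.40/16 = −3.400 eV.
The photon energy is |E_8 − E_4| = 2.55 eV.

2.55 eV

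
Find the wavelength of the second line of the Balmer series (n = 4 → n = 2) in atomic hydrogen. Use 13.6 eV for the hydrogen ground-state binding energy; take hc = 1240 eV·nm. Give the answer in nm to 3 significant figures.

The Balmer series terminates on n_f = 2; the second line has n_i = 2+2 = 4.
ΔE = 13.60 × (1/2² − 1/4²) = 2.550 eV.
λ = 1240 / 2.550 = 486 nm.

486 nm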